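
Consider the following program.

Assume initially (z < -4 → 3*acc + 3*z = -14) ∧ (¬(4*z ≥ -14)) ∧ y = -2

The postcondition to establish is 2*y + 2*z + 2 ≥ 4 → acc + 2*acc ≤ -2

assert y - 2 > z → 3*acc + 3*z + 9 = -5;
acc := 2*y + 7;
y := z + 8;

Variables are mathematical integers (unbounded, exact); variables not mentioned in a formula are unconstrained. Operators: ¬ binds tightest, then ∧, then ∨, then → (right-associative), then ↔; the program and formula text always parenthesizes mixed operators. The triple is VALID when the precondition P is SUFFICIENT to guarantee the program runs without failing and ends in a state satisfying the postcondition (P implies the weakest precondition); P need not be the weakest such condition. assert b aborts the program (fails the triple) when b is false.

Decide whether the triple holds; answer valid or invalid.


Working backward. After the program, the postcondition 2*y + 2*z + 2 ≥ 4 → acc + 2*acc ≤ -2 must hold; in canonical form it is 2*y + 2*z ≥ 2 → 3*acc ≤ -2.
Before y := z + 8: 4*z ≥ -14 → 3*acc ≤ -2
Before acc := 2*y + 7: 4*z ≥ -14 → 6*y ≤ -23
Before assert y - 2 > z → 3*acc + 3*z + 9 = -5: (y > z + 2 → 3*acc + 3*z = -14) ∧ (4*z ≥ -14 → 6*y ≤ -23)
The weakest precondition is (y > z + 2 → 3*acc + 3*z = -14) ∧ (4*z ≥ -14 → 6*y ≤ -23).
Check whether (z < -4 → 3*acc + 3*z = -14) ∧ (¬(4*z ≥ -14)) ∧ y = -2 implies it.
Every state satisfying the precondition satisfies the weakest precondition: the implication holds.
Answer: valid


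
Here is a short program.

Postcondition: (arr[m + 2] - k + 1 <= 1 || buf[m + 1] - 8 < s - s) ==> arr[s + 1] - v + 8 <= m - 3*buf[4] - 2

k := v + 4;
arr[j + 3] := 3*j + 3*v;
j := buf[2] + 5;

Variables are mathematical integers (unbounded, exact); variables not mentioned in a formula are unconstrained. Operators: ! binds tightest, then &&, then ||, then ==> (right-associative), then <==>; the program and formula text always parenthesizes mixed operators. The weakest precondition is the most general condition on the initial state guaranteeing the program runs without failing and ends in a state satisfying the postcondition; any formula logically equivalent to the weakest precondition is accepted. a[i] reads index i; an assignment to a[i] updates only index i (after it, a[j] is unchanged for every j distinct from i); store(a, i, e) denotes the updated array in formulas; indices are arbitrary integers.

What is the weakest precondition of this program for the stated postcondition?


Working backward. After the program, the postcondition (arr[m + 2] - k + 1 <= 1 || buf[m + 1] - 8 < s - s) ==> arr[s + 1] - v + 8 <= m - 3*buf[4] - 2 must hold; in canonical form it is (arr[m + 2] <= k || buf[m + 1] < 8) ==> arr[s + 1] + 3*buf[4] <= m + v - 10.
Before j := buf[2] + 5: (arr[m + 2] <= k || buf[m + 1] < 8) ==> arr[s + 1] + 3*buf[4] <= m + v - 10
Before arr[j + 3] := 3*j + 3*v: (store(arr, j + 3, 3*j + 3*v)[m + 2] <= k || buf[m + 1] < 8) ==> 3*buf[4] + store(arr, j + 3, 3*j + 3*v)[s + 1] <= m + v - 10
Before k := v + 4: (store(arr, j + 3, 3*j + 3*v)[m + 2] <= v + 4 || buf[m + 1] < 8) ==> 3*buf[4] + store(arr, j + 3, 3*j + 3*v)[s + 1] <= m + v - 10
Answer: WP = (store(arr, j + 3, 3*j + 3*v)[m + 2] <= v + 4 || buf[m + 1] < 8) ==> 3*buf[4] + store(arr, j + 3, 3*j + 3*v)[s + 1] <= m + v - 10


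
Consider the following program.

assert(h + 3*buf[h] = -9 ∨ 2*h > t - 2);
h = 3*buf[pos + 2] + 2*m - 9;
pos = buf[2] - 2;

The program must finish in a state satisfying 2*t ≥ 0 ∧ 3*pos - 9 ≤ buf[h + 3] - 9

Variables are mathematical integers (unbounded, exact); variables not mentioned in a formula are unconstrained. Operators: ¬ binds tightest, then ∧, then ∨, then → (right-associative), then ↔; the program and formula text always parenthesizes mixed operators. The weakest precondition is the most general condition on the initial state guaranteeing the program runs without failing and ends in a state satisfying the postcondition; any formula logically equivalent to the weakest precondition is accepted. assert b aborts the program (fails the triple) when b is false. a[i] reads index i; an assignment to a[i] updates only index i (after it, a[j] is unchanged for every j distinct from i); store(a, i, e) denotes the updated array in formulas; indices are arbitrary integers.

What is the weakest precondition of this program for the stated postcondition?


Working backward. After the program, the postcondition 2*t ≥ 0 ∧ 3*pos - 9 ≤ buf[h + 3] - 9 must hold; in canonical form it is 2*t ≥ 0 ∧ 3*pos ≤ buf[h + 3].
Before pos := buf[2] - 2: 2*t ≥ 0 ∧ 3*buf[2] ≤ buf[h + 3] + 6
Before h := 3*buf[pos + 2] + 2*m - 9: 2*t ≥ 0 ∧ 3*buf[2] ≤ buf[3*buf[pos + 2] + 2*m - 6] + 6
Before assert h + 3*buf[h] = -9 ∨ 2*h > t - 2: (3*buf[h] + h = -9 ∨ 2*h > t - 2) ∧ 2*t ≥ 0 ∧ 3*buf[2] ≤ buf[3*buf[pos + 2] + 2*m - 6] + 6
Answer: WP = (3*buf[h] + h = -9 ∨ 2*h > t - 2) ∧ 2*t ≥ 0 ∧ 3*buf[2] ≤ buf[3*buf[pos + 2] + 2*m - 6] + 6


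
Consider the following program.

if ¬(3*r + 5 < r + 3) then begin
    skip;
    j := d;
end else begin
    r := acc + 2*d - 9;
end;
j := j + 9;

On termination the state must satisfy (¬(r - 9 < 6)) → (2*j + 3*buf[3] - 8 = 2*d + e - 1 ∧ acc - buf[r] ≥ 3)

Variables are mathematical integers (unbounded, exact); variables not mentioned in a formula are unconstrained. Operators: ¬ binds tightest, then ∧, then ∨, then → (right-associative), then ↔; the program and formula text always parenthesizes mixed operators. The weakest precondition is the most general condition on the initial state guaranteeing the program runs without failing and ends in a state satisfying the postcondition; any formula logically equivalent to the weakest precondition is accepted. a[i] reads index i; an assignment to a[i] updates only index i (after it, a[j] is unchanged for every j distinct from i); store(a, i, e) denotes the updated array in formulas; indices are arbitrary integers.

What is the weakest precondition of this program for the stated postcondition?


Working backward. After the program, the postcondition (¬(r - 9 < 6)) → (2*j + 3*buf[3] - 8 = 2*d + e - 1 ∧ acc - buf[r] ≥ 3) must hold; in canonical form it is (¬(r < 15)) → (3*buf[3] + 2*j = 2*d + e + 7 ∧ acc ≥ buf[r] + 3).
Before j := j + 9: (¬(r < 15)) → (3*buf[3] + 2*j = 2*d + e - 11 ∧ acc ≥ buf[r] + 3)
Then branch requires (¬(r < 15)) → (3*buf[3] = e - 11 ∧ acc ≥ buf[r] + 3); else branch requires (¬(acc + 2*d < 24)) → (3*buf[3] + 2*j = 2*d + e - 11 ∧ acc ≥ buf[acc + 2*d - 9] + 3).
Before the if: ((¬(2*r < -2)) → ((¬(r < 15)) → (3*buf[3] = e - 11 ∧ acc ≥ buf[r] + 3))) ∧ (2*r < -2 → ((¬(acc + 2*d < 24)) → (3*buf[3] + 2*j = 2*d + e - 11 ∧ acc ≥ buf[acc + 2*d - 9] + 3)))
Answer: WP = ((¬(2*r < -2)) → ((¬(r < 15)) → (3*buf[3] = e - 11 ∧ acc ≥ buf[r] + 3))) ∧ (2*r < -2 → ((¬(acc + 2*d < 24)) → (3*buf[3] + 2*j = 2*d + e - 11 ∧ acc ≥ buf[acc + 2*d - 9] + 3)))


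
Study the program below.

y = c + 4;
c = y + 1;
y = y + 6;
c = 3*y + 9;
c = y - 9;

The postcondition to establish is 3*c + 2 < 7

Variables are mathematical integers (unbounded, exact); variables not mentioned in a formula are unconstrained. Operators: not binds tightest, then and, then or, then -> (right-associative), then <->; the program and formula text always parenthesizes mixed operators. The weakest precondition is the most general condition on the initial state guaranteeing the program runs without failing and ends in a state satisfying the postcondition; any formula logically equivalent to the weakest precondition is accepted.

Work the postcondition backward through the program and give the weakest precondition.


Working backward. After the program, the postcondition 3*c + 2 < 7 must hold; in canonical form it is 3*c < 5.
Before c := y - 9: 3*y < 32
Before c := 3*y + 9: 3*y < 32
Before y := y + 6: 3*y < 14
Before c := y + 1: 3*y < 14
Before y := c + 4: 3*c < 2
Answer: WP = 3*c < 2


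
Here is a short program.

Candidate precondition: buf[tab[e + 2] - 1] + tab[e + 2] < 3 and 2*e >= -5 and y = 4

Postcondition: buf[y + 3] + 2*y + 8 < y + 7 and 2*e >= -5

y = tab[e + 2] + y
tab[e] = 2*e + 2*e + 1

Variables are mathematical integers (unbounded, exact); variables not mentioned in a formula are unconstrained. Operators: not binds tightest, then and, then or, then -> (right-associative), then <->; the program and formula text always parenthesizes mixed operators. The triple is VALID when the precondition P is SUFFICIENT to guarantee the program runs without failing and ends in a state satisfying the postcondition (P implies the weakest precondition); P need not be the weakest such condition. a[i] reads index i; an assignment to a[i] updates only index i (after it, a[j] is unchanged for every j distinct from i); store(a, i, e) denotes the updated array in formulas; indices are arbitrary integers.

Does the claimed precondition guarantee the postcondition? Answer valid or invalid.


Working backward. After the program, the postcondition buf[y + 3] + 2*y + 8 < y + 7 and 2*e >= -5 must hold; in canonical form it is buf[y + 3] + y < -1 and 2*e >= -5.
Before tab[e] := 2*e + 2*e + 1: buf[y + 3] + y < -1 and 2*e >= -5
Before y := tab[e + 2] + y: buf[tab[e + 2] + y + 3] + tab[e + 2] + y < -1 and 2*e >= -5
The weakest precondition is buf[tab[e + 2] + y + 3] + tab[e + 2] + y < -1 and 2*e >= -5.
Check whether buf[tab[e + 2] - 1] + tab[e + 2] < 3 and 2*e >= -5 and y = 4 implies it.
Countermodel: at the initial state buf = {[-1] = 0, [0] = 17422, [7] = 17422, elsewhere 17422}, e = -2, tab = {[-1] = 0, [0] = 0, [7] = 0, elsewhere 0}, y = 4, the precondition holds but the weakest precondition fails.
Answer: invalid


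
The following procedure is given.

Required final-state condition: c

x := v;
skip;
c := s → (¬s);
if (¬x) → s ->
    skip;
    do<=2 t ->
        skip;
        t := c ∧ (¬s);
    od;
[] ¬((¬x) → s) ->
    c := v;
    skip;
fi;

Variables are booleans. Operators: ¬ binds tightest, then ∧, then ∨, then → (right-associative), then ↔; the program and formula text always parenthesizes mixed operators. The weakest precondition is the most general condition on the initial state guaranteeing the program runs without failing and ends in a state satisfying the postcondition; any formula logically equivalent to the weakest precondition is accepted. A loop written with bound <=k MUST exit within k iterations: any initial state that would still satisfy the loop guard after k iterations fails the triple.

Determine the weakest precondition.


Working backward. After the program, c must hold.
Then branch requires (t → (((c ∧ (¬s)) → ((¬(c ∧ (¬s))) ∧ c)) ∧ ((¬(c ∧ (¬s))) → c))) ∧ ((¬t) → c); else branch requires v.
Before the if: (((¬x) → s) → ((t → (((c ∧ (¬s)) → ((¬(c ∧ (¬s))) ∧ c)) ∧ ((¬(c ∧ (¬s))) → c))) ∧ ((¬t) → c))) ∧ ((¬((¬x) → s)) → v)
Before c := s → (¬s): (((¬x) → s) → ((t → ((((s → (¬s)) ∧ (¬s)) → ((¬((s → (¬s)) ∧ (¬s))) ∧ (s → (¬s)))) ∧ ((¬((s → (¬s)) ∧ (¬s))) → (s → (¬s))))) ∧ ((¬t) → (s → (¬s))))) ∧ ((¬((¬x) → s)) → v)
Before skip: (((¬x) → s) → ((t → ((((s → (¬s)) ∧ (¬s)) → ((¬((s → (¬s)) ∧ (¬s))) ∧ (s → (¬s)))) ∧ ((¬((s → (¬s)) ∧ (¬s))) → (s → (¬s))))) ∧ ((¬t) → (s → (¬s))))) ∧ ((¬((¬x) → s)) → v)
Before x := v: (((¬v) → s) → ((t → ((((s → (¬s)) ∧ (¬s)) → ((¬((s → (¬s)) ∧ (¬s))) ∧ (s → (¬s)))) ∧ ((¬((s → (¬s)) ∧ (¬s))) → (s → (¬s))))) ∧ ((¬t) → (s → (¬s))))) ∧ ((¬((¬v) → s)) → v)
Answer: WP = (((¬v) → s) → ((t → ((((s → (¬s)) ∧ (¬s)) → ((¬((s → (¬s)) ∧ (¬s))) ∧ (s → (¬s)))) ∧ ((¬((s → (¬s)) ∧ (¬s))) → (s → (¬s))))) ∧ ((¬t) → (s → (¬s))))) ∧ ((¬((¬v) → s)) → v)


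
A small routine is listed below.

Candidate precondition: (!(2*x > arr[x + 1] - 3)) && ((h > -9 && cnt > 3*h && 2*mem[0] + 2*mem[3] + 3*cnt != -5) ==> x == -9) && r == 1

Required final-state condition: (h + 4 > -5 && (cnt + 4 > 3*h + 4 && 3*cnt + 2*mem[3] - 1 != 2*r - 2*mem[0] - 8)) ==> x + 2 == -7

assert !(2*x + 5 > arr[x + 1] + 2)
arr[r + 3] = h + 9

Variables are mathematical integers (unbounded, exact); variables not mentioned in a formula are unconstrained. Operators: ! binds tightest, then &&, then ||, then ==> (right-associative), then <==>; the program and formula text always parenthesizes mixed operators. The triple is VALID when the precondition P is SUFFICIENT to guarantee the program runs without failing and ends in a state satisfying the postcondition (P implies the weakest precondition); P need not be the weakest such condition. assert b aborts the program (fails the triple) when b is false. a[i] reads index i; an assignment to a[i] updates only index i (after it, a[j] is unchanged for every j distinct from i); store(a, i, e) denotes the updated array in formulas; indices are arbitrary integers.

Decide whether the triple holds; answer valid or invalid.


Working backward. After the program, the postcondition (h + 4 > -5 && (cnt + 4 > 3*h + 4 && 3*cnt + 2*mem[3] - 1 != 2*r - 2*mem[0] - 8)) ==> x + 2 == -7 must hold; in canonical form it is (h > -9 && cnt > 3*h && 2*mem[0] + 2*mem[3] + 3*cnt != 2*r - 7) ==> x == -9.
Before arr[r + 3] := h + 9: (h > -9 && cnt > 3*h && 2*mem[0] + 2*mem[3] + 3*cnt != 2*r - 7) ==> x == -9
Before assert !(2*x + 5 > arr[x + 1] + 2): (!(2*x > arr[x + 1] - 3)) && ((h > -9 && cnt > 3*h && 2*mem[0] + 2*mem[3] + 3*cnt != 2*r - 7) ==> x == -9)
The weakest precondition is (!(2*x > arr[x + 1] - 3)) && ((h > -9 && cnt > 3*h && 2*mem[0] + 2*mem[3] + 3*cnt != 2*r - 7) ==> x == -9).
Check whether (!(2*x > arr[x + 1] - 3)) && ((h > -9 && cnt > 3*h && 2*mem[0] + 2*mem[3] + 3*cnt != -5) ==> x == -9) && r == 1 implies it.
Every state satisfying the precondition satisfies the weakest precondition: the implication holds.
Answer: valid


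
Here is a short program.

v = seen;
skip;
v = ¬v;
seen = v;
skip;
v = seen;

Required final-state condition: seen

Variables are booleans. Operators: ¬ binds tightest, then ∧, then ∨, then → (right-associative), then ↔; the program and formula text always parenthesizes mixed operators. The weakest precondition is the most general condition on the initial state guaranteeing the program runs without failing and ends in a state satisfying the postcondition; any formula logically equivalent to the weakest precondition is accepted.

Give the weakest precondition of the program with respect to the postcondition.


Working backward. After the program, seen must hold.
Before v := seen: seen
Before skip: seen
Before seen := v: v
Before v := ¬v: ¬v
Before skip: ¬v
Before v := seen: ¬seen
Answer: WP = ¬seen


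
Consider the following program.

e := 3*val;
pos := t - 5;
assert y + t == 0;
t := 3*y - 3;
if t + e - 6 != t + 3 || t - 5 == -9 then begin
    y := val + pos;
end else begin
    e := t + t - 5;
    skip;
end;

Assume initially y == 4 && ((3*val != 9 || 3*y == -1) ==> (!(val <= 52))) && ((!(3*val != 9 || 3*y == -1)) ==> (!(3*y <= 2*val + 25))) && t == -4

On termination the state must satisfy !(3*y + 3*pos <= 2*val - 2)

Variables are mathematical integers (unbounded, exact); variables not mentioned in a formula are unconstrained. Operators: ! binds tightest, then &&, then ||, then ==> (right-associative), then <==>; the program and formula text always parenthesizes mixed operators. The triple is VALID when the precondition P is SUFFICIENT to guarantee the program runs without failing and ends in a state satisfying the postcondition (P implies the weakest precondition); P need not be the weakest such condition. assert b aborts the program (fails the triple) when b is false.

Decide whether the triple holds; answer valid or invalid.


Working backward. After the program, the postcondition !(3*y + 3*pos <= 2*val - 2) must hold; in canonical form it is !(3*pos + 3*y <= 2*val - 2).
Then branch requires !(6*pos + val <= -2); else branch requires !(3*pos + 3*y <= 2*val - 2).
Before the if: ((e != 9 || t == -4) ==> (!(6*pos + val <= -2))) && ((!(e != 9 || t == -4)) ==> (!(3*pos + 3*y <= 2*val - 2)))
Before t := 3*y - 3: ((e != 9 || 3*y == -1) ==> (!(6*pos + val <= -2))) && ((!(e != 9 || 3*y == -1)) ==> (!(3*pos + 3*y <= 2*val - 2)))
Before assert y + t == 0: t + y == 0 && ((e != 9 || 3*y == -1) ==> (!(6*pos + val <= -2))) && ((!(e != 9 || 3*y == -1)) ==> (!(3*pos + 3*y <= 2*val - 2)))
Before pos := t - 5: t + y == 0 && ((e != 9 || 3*y == -1) ==> (!(6*t + val <= 28))) && ((!(e != 9 || 3*y == -1)) ==> (!(3*t + 3*y <= 2*val + 13)))
Before e := 3*val: t + y == 0 && ((3*val != 9 || 3*y == -1) ==> (!(6*t + val <= 28))) && ((!(3*val != 9 || 3*y == -1)) ==> (!(3*t + 3*y <= 2*val + 13)))
The weakest precondition is t + y == 0 && ((3*val != 9 || 3*y == -1) ==> (!(6*t + val <= 28))) && ((!(3*val != 9 || 3*y == -1)) ==> (!(3*t + 3*y <= 2*val + 13))).
Check whether y == 4 && ((3*val != 9 || 3*y == -1) ==> (!(val <= 52))) && ((!(3*val != 9 || 3*y == -1)) ==> (!(3*y <= 2*val + 25))) && t == -4 implies it.
Every state satisfying the precondition satisfies the weakest precondition: the implication holds.
Answer: valid


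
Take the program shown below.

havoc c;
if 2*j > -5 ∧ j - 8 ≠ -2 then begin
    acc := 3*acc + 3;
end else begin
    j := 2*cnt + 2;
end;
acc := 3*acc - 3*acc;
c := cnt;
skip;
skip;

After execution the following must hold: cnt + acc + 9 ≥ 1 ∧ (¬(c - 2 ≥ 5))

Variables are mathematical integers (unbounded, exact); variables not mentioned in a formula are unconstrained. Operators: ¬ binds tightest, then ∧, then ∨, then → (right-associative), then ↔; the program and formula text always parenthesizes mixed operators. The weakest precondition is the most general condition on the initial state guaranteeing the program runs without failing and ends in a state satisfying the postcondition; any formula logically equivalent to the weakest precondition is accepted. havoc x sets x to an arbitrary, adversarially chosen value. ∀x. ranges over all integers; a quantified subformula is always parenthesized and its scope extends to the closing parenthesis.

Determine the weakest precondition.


Working backward. After the program, the postcondition cnt + acc + 9 ≥ 1 ∧ (¬(c - 2 ≥ 5)) must hold; in canonical form it is acc + cnt ≥ -8 ∧ (¬(c ≥ 7)).
Before skip: acc + cnt ≥ -8 ∧ (¬(c ≥ 7))
Before skip: acc + cnt ≥ -8 ∧ (¬(c ≥ 7))
Before c := cnt: acc + cnt ≥ -8 ∧ (¬(cnt ≥ 7))
Before acc := 3*acc - 3*acc: cnt ≥ -8 ∧ (¬(cnt ≥ 7))
Then branch requires cnt ≥ -8 ∧ (¬(cnt ≥ 7)); else branch requires cnt ≥ -8 ∧ (¬(cnt ≥ 7)).
Before the if: ((2*j > -5 ∧ j ≠ 6) → (cnt ≥ -8 ∧ (¬(cnt ≥ 7)))) ∧ ((¬(2*j > -5 ∧ j ≠ 6)) → (cnt ≥ -8 ∧ (¬(cnt ≥ 7))))
Before havoc c: ((2*j > -5 ∧ j ≠ 6) → (cnt ≥ -8 ∧ (¬(cnt ≥ 7)))) ∧ ((¬(2*j > -5 ∧ j ≠ 6)) → (cnt ≥ -8 ∧ (¬(cnt ≥ 7))))
Answer: WP = ((2*j > -5 ∧ j ≠ 6) → (cnt ≥ -8 ∧ (¬(cnt ≥ 7)))) ∧ ((¬(2*j > -5 ∧ j ≠ 6)) → (cnt ≥ -8 ∧ (¬(cnt ≥ 7))))


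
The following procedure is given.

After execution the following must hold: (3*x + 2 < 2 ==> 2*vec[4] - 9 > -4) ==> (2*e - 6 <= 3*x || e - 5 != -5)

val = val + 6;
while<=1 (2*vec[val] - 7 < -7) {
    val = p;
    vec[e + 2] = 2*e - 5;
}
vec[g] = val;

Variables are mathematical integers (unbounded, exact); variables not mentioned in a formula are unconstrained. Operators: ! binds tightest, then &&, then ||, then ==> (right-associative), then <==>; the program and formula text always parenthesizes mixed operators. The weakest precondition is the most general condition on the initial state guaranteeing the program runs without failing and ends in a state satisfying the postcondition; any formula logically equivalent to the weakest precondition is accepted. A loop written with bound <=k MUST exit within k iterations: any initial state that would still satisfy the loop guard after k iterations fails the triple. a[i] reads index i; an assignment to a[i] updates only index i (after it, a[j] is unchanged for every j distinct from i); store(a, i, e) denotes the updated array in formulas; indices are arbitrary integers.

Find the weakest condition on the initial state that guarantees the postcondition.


Working backward. After the program, the postcondition (3*x + 2 < 2 ==> 2*vec[4] - 9 > -4) ==> (2*e - 6 <= 3*x || e - 5 != -5) must hold; in canonical form it is (3*x < 0 ==> 2*vec[4] > 5) ==> (2*e <= 3*x + 6 || e != 0).
Before vec[g] := val: (3*x < 0 ==> 2*store(vec, g, val)[4] > 5) ==> (2*e <= 3*x + 6 || e != 0)
Before the loop (bound <=1), unroll the exhaustion recursion (WP_0 = exit-now case; WP_j = one more guarded iteration, up to j = 1):
  WP_0: (!(2*vec[val] < 0)) && ((3*x < 0 ==> 2*store(vec, g, val)[4] > 5) ==> (2*e <= 3*x + 6 || e != 0))
  WP_1: (2*vec[val] < 0 ==> ((!(2*store(vec, e + 2, 2*e - 5)[p] < 0)) && ((3*x < 0 ==> 2*store(store(vec, e + 2, 2*e - 5), g, p)[4] > 5) ==> (2*e <= 3*x + 6 || e != 0)))) && ((!(2*vec[val] < 0)) ==> ((3*x < 0 ==> 2*store(vec, g, val)[4] > 5) ==> (2*e <= 3*x + 6 || e != 0)))
So before the loop: (2*vec[val] < 0 ==> ((!(2*store(vec, e + 2, 2*e - 5)[p] < 0)) && ((3*x < 0 ==> 2*store(store(vec, e + 2, 2*e - 5), g, p)[4] > 5) ==> (2*e <= 3*x + 6 || e != 0)))) && ((!(2*vec[val] < 0)) ==> ((3*x < 0 ==> 2*store(vec, g, val)[4] > 5) ==> (2*e <= 3*x + 6 || e != 0)))
Before val := val + 6: (2*vec[val + 6] < 0 ==> ((!(2*store(vec, e + 2, 2*e - 5)[p] < 0)) && ((3*x < 0 ==> 2*store(store(vec, e + 2, 2*e - 5), g, p)[4] > 5) ==> (2*e <= 3*x + 6 || e != 0)))) && ((!(2*vec[val + 6] < 0)) ==> ((3*x < 0 ==> 2*store(vec, g, val + 6)[4] > 5) ==> (2*e <= 3*x + 6 || e != 0)))
Answer: WP = (2*vec[val + 6] < 0 ==> ((!(2*store(vec, e + 2, 2*e - 5)[p] < 0)) && ((3*x < 0 ==> 2*store(store(vec, e + 2, 2*e - 5), g, p)[4] > 5) ==> (2*e <= 3*x + 6 || e != 0)))) && ((!(2*vec[val + 6] < 0)) ==> ((3*x < 0 ==> 2*store(vec, g, val + 6)[4] > 5) ==> (2*e <= 3*x + 6 || e != 0)))


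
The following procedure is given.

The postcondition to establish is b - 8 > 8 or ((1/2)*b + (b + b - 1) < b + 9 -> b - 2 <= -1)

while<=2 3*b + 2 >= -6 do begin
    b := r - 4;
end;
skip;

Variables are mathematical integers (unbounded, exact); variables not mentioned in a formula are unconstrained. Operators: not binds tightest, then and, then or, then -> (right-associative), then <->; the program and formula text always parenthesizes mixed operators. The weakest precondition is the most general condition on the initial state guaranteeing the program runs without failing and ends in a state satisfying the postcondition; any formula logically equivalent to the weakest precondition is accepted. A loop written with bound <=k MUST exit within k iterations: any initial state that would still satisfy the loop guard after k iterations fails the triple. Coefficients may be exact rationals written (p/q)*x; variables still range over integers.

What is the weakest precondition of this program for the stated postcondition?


Working backward. After the program, the postcondition b - 8 > 8 or ((1/2)*b + (b + b - 1) < b + 9 -> b - 2 <= -1) must hold; in canonical form it is b > 16 or ((3/2)*b < 10 -> b <= 1).
Before skip: b > 16 or ((3/2)*b < 10 -> b <= 1)
Before the loop (bound <=2), unroll the exhaustion recursion (WP_0 = exit-now case; WP_j = one more guarded iteration, up to j = 2):
  WP_0: (not (3*b >= -8)) and (b > 16 or ((3/2)*b < 10 -> b <= 1))
  WP_1: (3*b >= -8 -> ((not (3*r >= 4)) and (r > 20 or ((3/2)*r < 16 -> r <= 5)))) and ((not (3*b >= -8)) -> (b > 16 or ((3/2)*b < 10 -> b <= 1)))
  WP_2: (3*b >= -8 -> ((3*r >= 4 -> ((not (3*r >= 4)) and (r > 20 or ((3/2)*r < 16 -> r <= 5)))) and ((not (3*r >= 4)) -> (r > 20 or ((3/2)*r < 16 -> r <= 5))))) and ((not (3*b >= -8)) -> (b > 16 or ((3/2)*b < 10 -> b <= 1)))
So before the loop: (3*b >= -8 -> ((3*r >= 4 -> ((not (3*r >= 4)) and (r > 20 or ((3/2)*r < 16 -> r <= 5)))) and ((not (3*r >= 4)) -> (r > 20 or ((3/2)*r < 16 -> r <= 5))))) and ((not (3*b >= -8)) -> (b > 16 or ((3/2)*b < 10 -> b <= 1)))
Answer: WP = (3*b >= -8 -> ((3*r >= 4 -> ((not (3*r >= 4)) and (r > 20 or ((3/2)*r < 16 -> r <= 5)))) and ((not (3*r >= 4)) -> (r > 20 or ((3/2)*r < 16 -> r <= 5))))) and ((not (3*b >= -8)) -> (b > 16 or ((3/2)*b < 10 -> b <= 1)))


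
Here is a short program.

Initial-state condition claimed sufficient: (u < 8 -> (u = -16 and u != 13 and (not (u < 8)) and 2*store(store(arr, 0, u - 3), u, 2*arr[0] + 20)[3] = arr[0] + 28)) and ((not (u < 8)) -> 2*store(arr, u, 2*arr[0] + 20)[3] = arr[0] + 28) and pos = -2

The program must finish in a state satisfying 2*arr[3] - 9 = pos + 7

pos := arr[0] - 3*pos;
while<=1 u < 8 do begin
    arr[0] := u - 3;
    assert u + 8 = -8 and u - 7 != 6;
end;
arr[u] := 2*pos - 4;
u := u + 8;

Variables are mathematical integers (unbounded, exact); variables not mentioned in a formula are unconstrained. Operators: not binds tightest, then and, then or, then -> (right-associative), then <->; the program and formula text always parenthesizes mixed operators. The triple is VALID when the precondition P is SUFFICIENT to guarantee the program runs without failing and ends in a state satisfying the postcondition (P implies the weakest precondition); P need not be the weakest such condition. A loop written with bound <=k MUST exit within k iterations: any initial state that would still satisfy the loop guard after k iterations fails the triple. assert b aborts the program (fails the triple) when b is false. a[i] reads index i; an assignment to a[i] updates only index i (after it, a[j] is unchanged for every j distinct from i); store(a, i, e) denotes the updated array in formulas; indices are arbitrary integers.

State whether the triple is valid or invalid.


Working backward. After the program, the postcondition 2*arr[3] - 9 = pos + 7 must hold; in canonical form it is 2*arr[3] = pos + 16.
Before u := u + 8: 2*arr[3] = pos + 16
Before arr[u] := 2*pos - 4: 2*store(arr, u, 2*pos - 4)[3] = pos + 16
Before the loop (bound <=1), unroll the exhaustion recursion (WP_0 = exit-now case; WP_j = one more guarded iteration, up to j = 1):
  WP_0: (not (u < 8)) and 2*store(arr, u, 2*pos - 4)[3] = pos + 16
  WP_1: (u < 8 -> (u = -16 and u != 13 and (not (u < 8)) and 2*store(store(arr, 0, u - 3), u, 2*pos - 4)[3] = pos + 16)) and ((not (u < 8)) -> 2*store(arr, u, 2*pos - 4)[3] = pos + 16)
So before the loop: (u < 8 -> (u = -16 and u != 13 and (not (u < 8)) and 2*store(store(arr, 0, u - 3), u, 2*pos - 4)[3] = pos + 16)) and ((not (u < 8)) -> 2*store(arr, u, 2*pos - 4)[3] = pos + 16)
Before pos := arr[0] - 3*pos: (u < 8 -> (u = -16 and u != 13 and (not (u < 8)) and 2*store(store(arr, 0, u - 3), u, 2*arr[0] - 6*pos - 4)[3] + 3*pos = arr[0] + 16)) and ((not (u < 8)) -> 2*store(arr, u, 2*arr[0] - 6*pos - 4)[3] + 3*pos = arr[0] + 16)
The weakest precondition is (u < 8 -> (u = -16 and u != 13 and (not (u < 8)) and 2*store(store(arr, 0, u - 3), u, 2*arr[0] - 6*pos - 4)[3] + 3*pos = arr[0] + 16)) and ((not (u < 8)) -> 2*store(arr, u, 2*arr[0] - 6*pos - 4)[3] + 3*pos = arr[0] + 16).
Check whether (u < 8 -> (u = -16 and u != 13 and (not (u < 8)) and 2*store(store(arr, 0, u - 3), u, 2*arr[0] + 20)[3] = arr[0] + 28)) and ((not (u < 8)) -> 2*store(arr, u, 2*arr[0] + 20)[3] = arr[0] + 28) and pos = -2 implies it.
Countermodel: at the initial state arr = {[0] = 31042, [3] = 15535, [8] = 2, elsewhere 2}, pos = -2, u = 8, the precondition holds but the weakest precondition fails.
Answer: invalid


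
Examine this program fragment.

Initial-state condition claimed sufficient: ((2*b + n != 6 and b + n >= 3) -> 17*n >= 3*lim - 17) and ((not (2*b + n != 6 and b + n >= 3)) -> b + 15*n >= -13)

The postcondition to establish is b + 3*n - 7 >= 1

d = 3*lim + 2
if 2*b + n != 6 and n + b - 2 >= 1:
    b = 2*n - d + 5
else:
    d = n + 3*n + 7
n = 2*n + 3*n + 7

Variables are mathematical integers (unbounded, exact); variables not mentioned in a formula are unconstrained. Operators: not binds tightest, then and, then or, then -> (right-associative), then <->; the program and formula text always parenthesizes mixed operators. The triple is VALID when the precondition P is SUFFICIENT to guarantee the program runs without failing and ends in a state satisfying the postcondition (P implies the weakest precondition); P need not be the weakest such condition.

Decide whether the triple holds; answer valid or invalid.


Working backward. After the program, the postcondition b + 3*n - 7 >= 1 must hold; in canonical form it is b + 3*n >= 8.
Before n := 2*n + 3*n + 7: b + 15*n >= -13
Then branch requires 17*n >= d - 18; else branch requires b + 15*n >= -13.
Before the if: ((2*b + n != 6 and b + n >= 3) -> 17*n >= d - 18) and ((not (2*b + n != 6 and b + n >= 3)) -> b + 15*n >= -13)
Before d := 3*lim + 2: ((2*b + n != 6 and b + n >= 3) -> 17*n >= 3*lim - 16) and ((not (2*b + n != 6 and b + n >= 3)) -> b + 15*n >= -13)
The weakest precondition is ((2*b + n != 6 and b + n >= 3) -> 17*n >= 3*lim - 16) and ((not (2*b + n != 6 and b + n >= 3)) -> b + 15*n >= -13).
Check whether ((2*b + n != 6 and b + n >= 3) -> 17*n >= 3*lim - 17) and ((not (2*b + n != 6 and b + n >= 3)) -> b + 15*n >= -13) implies it.
Countermodel: at the initial state b = 1, lim = 17, n = 2, the precondition holds but the weakest precondition fails.
Answer: invalid


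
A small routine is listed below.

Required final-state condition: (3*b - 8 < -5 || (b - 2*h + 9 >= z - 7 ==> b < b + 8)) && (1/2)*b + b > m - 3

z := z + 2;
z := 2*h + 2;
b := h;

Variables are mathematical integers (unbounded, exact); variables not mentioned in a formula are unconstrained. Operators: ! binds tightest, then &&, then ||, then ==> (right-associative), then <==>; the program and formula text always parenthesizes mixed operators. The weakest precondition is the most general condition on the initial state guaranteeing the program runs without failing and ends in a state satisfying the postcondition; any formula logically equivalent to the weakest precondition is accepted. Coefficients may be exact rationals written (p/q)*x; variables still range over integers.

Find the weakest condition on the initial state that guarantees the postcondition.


Working backward. After the program, the postcondition (3*b - 8 < -5 || (b - 2*h + 9 >= z - 7 ==> b < b + 8)) && (1/2)*b + b > m - 3 must hold; in canonical form it is (3/2)*b > m - 3.
Before b := h: (3/2)*h > m - 3
Before z := 2*h + 2: (3/2)*h > m - 3
Before z := z + 2: (3/2)*h > m - 3
Answer: WP = (3/2)*h > m - 3


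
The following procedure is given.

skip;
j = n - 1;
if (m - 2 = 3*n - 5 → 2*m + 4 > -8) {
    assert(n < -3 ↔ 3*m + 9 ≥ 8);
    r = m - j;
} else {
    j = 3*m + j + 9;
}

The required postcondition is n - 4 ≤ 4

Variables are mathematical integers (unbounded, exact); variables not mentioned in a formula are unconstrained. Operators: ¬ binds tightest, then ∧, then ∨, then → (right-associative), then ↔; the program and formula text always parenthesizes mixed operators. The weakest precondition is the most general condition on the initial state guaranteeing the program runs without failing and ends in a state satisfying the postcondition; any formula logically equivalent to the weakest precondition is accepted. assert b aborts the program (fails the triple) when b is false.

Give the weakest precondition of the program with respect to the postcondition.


Working backward. After the program, the postcondition n - 4 ≤ 4 must hold; in canonical form it is n ≤ 8.
Then branch requires (n < -3 ↔ 3*m ≥ -1) ∧ n ≤ 8; else branch requires n ≤ 8.
Before the if: ((m = 3*n - 3 → 2*m > -12) → ((n < -3 ↔ 3*m ≥ -1) ∧ n ≤ 8)) ∧ ((¬(m = 3*n - 3 → 2*m > -12)) → n ≤ 8)
Before j := n - 1: ((m = 3*n - 3 → 2*m > -12) → ((n < -3 ↔ 3*m ≥ -1) ∧ n ≤ 8)) ∧ ((¬(m = 3*n - 3 → 2*m > -12)) → n ≤ 8)
Before skip: ((m = 3*n - 3 → 2*m > -12) → ((n < -3 ↔ 3*m ≥ -1) ∧ n ≤ 8)) ∧ ((¬(m = 3*n - 3 → 2*m > -12)) → n ≤ 8)
Answer: WP = ((m = 3*n - 3 → 2*m > -12) → ((n < -3 ↔ 3*m ≥ -1) ∧ n ≤ 8)) ∧ ((¬(m = 3*n - 3 → 2*m > -12)) → n ≤ 8)


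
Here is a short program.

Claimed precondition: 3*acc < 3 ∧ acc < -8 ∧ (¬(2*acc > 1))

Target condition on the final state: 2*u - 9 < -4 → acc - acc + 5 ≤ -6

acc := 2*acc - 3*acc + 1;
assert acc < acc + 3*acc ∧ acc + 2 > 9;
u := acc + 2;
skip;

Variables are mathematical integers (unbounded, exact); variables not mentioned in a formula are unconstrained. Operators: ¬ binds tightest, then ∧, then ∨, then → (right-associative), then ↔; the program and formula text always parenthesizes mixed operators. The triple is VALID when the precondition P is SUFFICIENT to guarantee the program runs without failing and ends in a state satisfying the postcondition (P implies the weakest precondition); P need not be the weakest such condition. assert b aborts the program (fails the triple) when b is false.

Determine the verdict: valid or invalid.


Working backward. After the program, the postcondition 2*u - 9 < -4 → acc - acc + 5 ≤ -6 must hold; in canonical form it is ¬(2*u < 5).
Before skip: ¬(2*u < 5)
Before u := acc + 2: ¬(2*acc < 1)
Before assert acc < acc + 3*acc ∧ acc + 2 > 9: 3*acc > 0 ∧ acc > 7 ∧ (¬(2*acc < 1))
Before acc := 2*acc - 3*acc + 1: 3*acc < 3 ∧ acc < -6 ∧ (¬(2*acc > 1))
The weakest precondition is 3*acc < 3 ∧ acc < -6 ∧ (¬(2*acc > 1)).
Check whether 3*acc < 3 ∧ acc < -8 ∧ (¬(2*acc > 1)) implies it.
Every state satisfying the precondition satisfies the weakest precondition: the implication holds.
Answer: valid


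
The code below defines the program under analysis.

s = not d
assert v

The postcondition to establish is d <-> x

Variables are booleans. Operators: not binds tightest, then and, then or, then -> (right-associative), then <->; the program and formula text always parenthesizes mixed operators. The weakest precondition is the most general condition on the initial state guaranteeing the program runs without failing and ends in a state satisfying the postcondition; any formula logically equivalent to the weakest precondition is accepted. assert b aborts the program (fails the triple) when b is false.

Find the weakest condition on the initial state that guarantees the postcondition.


Working backward. After the program, d <-> x must hold.
Before assert v: v and (d <-> x)
Before s := not d: v and (d <-> x)
Answer: WP = v and (d <-> x)


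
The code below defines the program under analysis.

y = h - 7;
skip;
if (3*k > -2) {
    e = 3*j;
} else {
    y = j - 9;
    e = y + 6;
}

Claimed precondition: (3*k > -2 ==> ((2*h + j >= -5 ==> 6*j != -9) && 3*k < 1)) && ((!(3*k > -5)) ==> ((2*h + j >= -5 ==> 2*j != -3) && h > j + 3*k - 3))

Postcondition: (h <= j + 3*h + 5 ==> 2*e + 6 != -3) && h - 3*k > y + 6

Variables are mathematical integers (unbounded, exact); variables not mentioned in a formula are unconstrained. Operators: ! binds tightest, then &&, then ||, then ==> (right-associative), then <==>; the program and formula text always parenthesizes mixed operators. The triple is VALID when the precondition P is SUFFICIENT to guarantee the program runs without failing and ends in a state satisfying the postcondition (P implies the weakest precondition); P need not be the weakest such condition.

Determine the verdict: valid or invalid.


Working backward. After the program, the postcondition (h <= j + 3*h + 5 ==> 2*e + 6 != -3) && h - 3*k > y + 6 must hold; in canonical form it is (2*h + j >= -5 ==> 2*e != -9) && h > 3*k + y + 6.
Then branch requires (2*h + j >= -5 ==> 6*j != -9) && h > 3*k + y + 6; else branch requires (2*h + j >= -5 ==> 2*j != -3) && h > j + 3*k - 3.
Before the if: (3*k > -2 ==> ((2*h + j >= -5 ==> 6*j != -9) && h > 3*k + y + 6)) && ((!(3*k > -2)) ==> ((2*h + j >= -5 ==> 2*j != -3) && h > j + 3*k - 3))
Before skip: (3*k > -2 ==> ((2*h + j >= -5 ==> 6*j != -9) && h > 3*k + y + 6)) && ((!(3*k > -2)) ==> ((2*h + j >= -5 ==> 2*j != -3) && h > j + 3*k - 3))
Before y := h - 7: (3*k > -2 ==> ((2*h + j >= -5 ==> 6*j != -9) && 3*k < 1)) && ((!(3*k > -2)) ==> ((2*h + j >= -5 ==> 2*j != -3) && h > j + 3*k - 3))
The weakest precondition is (3*k > -2 ==> ((2*h + j >= -5 ==> 6*j != -9) && 3*k < 1)) && ((!(3*k > -2)) ==> ((2*h + j >= -5 ==> 2*j != -3) && h > j + 3*k - 3)).
Check whether (3*k > -2 ==> ((2*h + j >= -5 ==> 6*j != -9) && 3*k < 1)) && ((!(3*k > -5)) ==> ((2*h + j >= -5 ==> 2*j != -3) && h > j + 3*k - 3)) implies it.
Countermodel: at the initial state h = 0, j = 6, k = -1, the precondition holds but the weakest precondition fails.
Answer: invalid


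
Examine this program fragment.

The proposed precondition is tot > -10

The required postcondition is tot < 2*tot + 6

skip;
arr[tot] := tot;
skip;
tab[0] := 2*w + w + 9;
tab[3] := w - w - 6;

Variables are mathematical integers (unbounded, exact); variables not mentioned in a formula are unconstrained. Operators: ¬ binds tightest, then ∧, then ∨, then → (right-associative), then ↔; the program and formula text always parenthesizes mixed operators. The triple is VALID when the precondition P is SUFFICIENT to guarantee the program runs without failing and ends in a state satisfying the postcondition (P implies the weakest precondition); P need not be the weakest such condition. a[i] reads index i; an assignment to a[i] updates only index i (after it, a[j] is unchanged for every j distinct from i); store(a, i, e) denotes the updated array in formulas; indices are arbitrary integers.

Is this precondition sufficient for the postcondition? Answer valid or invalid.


Working backward. After the program, the postcondition tot < 2*tot + 6 must hold; in canonical form it is tot > -6.
Before tab[3] := w - w - 6: tot > -6
Before tab[0] := 2*w + w + 9: tot > -6
Before skip: tot > -6
Before arr[tot] := tot: tot > -6
Before skip: tot > -6
The weakest precondition is tot > -6.
Check whether tot > -10 implies it.
Countermodel: at the initial state tot = -9, the precondition holds but the weakest precondition fails.
Answer: invalid


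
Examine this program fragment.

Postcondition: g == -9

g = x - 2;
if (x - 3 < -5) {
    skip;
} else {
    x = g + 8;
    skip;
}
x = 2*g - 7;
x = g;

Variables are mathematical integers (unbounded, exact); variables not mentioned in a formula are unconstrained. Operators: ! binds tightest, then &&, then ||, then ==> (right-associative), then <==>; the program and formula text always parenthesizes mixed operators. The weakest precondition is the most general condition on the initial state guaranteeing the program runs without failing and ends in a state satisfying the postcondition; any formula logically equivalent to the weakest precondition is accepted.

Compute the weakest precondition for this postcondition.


Working backward. After the program, g == -9 must hold.
Before x := g: g == -9
Before x := 2*g - 7: g == -9
Then branch requires g == -9; else branch requires g == -9.
Before the if: (x < -2 ==> g == -9) && ((!(x < -2)) ==> g == -9)
Before g := x - 2: (x < -2 ==> x == -7) && ((!(x < -2)) ==> x == -7)
Answer: WP = (x < -2 ==> x == -7) && ((!(x < -2)) ==> x == -7)


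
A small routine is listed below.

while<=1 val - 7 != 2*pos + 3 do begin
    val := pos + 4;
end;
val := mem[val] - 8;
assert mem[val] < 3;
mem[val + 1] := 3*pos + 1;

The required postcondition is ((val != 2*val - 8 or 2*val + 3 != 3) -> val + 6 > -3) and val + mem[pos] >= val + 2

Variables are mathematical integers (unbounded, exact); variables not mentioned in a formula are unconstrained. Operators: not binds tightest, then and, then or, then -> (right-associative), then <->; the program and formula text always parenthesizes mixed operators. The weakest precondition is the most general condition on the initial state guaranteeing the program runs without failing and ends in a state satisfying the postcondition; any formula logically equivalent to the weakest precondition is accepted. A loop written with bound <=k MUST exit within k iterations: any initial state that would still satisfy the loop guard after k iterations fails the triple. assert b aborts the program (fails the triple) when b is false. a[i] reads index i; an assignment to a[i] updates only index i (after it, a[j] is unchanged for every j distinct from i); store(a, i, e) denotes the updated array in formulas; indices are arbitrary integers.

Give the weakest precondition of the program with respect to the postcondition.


Working backward. After the program, the postcondition ((val != 2*val - 8 or 2*val + 3 != 3) -> val + 6 > -3) and val + mem[pos] >= val + 2 must hold; in canonical form it is ((val != 8 or 2*val != 0) -> val > -9) and mem[pos] >= 2.
Before mem[val + 1] := 3*pos + 1: ((val != 8 or 2*val != 0) -> val > -9) and store(mem, val + 1, 3*pos + 1)[pos] >= 2
Before assert mem[val] < 3: mem[val] < 3 and ((val != 8 or 2*val != 0) -> val > -9) and store(mem, val + 1, 3*pos + 1)[pos] >= 2
Before val := mem[val] - 8: mem[mem[val] - 8] < 3 and ((mem[val] != 16 or 2*mem[val] != 16) -> mem[val] > -1) and store(mem, mem[val] - 7, 3*pos + 1)[pos] >= 2
Before the loop (bound <=1), unroll the exhaustion recursion (WP_0 = exit-now case; WP_j = one more guarded iteration, up to j = 1):
  WP_0: (not (val != 2*pos + 10)) and mem[mem[val] - 8] < 3 and ((mem[val] != 16 or 2*mem[val] != 16) -> mem[val] > -1) and store(mem, mem[val] - 7, 3*pos + 1)[pos] >= 2
  WP_1: (val != 2*pos + 10 -> ((not (pos != -6)) and mem[mem[pos + 4] - 8] < 3 and ((mem[pos + 4] != 16 or 2*mem[pos + 4] != 16) -> mem[pos + 4] > -1) and store(mem, mem[pos + 4] - 7, 3*pos + 1)[pos] >= 2)) and ((not (val != 2*pos + 10)) -> (mem[mem[val] - 8] < 3 and ((mem[val] != 16 or 2*mem[val] != 16) -> mem[val] > -1) and store(mem, mem[val] - 7, 3*pos + 1)[pos] >= 2))
So before the loop: (val != 2*pos + 10 -> ((not (pos != -6)) and mem[mem[pos + 4] - 8] < 3 and ((mem[pos + 4] != 16 or 2*mem[pos + 4] != 16) -> mem[pos + 4] > -1) and store(mem, mem[pos + 4] - 7, 3*pos + 1)[pos] >= 2)) and ((not (val != 2*pos + 10)) -> (mem[mem[val] - 8] < 3 and ((mem[val] != 16 or 2*mem[val] != 16) -> mem[val] > -1) and store(mem, mem[val] - 7, 3*pos + 1)[pos] >= 2))
Answer: WP = (val != 2*pos + 10 -> ((not (pos != -6)) and mem[mem[pos + 4] - 8] < 3 and ((mem[pos + 4] != 16 or 2*mem[pos + 4] != 16) -> mem[pos + 4] > -1) and store(mem, mem[pos + 4] - 7, 3*pos + 1)[pos] >= 2)) and ((not (val != 2*pos + 10)) -> (mem[mem[val] - 8] < 3 and ((mem[val] != 16 or 2*mem[val] != 16) -> mem[val] > -1) and store(mem, mem[val] - 7, 3*pos + 1)[pos] >= 2))
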